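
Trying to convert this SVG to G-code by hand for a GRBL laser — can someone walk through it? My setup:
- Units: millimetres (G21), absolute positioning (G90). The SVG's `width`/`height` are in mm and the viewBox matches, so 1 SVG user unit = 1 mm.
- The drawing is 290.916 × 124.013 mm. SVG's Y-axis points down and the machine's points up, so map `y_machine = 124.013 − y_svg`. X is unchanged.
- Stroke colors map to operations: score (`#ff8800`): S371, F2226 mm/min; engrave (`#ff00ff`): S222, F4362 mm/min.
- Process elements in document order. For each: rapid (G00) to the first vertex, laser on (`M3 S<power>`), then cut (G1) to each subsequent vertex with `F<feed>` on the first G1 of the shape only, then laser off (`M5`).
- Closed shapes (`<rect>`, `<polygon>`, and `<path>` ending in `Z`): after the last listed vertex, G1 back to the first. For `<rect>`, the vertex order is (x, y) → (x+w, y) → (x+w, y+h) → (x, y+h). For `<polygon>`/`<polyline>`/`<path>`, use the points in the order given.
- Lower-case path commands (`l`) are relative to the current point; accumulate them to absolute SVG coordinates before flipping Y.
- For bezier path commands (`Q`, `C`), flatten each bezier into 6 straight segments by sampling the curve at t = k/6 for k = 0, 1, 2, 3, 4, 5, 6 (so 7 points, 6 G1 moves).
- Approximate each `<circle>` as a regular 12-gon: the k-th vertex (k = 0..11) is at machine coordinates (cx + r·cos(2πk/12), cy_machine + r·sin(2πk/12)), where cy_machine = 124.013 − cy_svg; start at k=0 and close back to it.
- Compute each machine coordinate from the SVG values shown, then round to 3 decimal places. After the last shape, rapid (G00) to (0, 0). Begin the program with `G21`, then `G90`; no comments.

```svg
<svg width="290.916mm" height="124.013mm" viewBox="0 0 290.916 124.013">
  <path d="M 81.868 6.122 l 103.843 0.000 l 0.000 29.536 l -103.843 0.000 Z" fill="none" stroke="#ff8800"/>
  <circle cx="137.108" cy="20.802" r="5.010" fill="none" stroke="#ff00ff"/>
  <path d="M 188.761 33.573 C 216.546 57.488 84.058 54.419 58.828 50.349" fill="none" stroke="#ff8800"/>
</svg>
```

1 u = 1 mm; y_m = 124.013 − y.

[1] `<path>` rectangle, #ff8800→score S371 F2226: (81.868,117.891) → (185.711,117.891) → (185.711,88.355) → (81.868,88.355) → (81.868,117.891) (closed)

[2] `<circle>` circle, #ff00ff→engrave S222 F4362: (142.118,103.211) → (141.447,105.716) → (139.613,107.550) → (137.108,108.221) → (134.603,107.550) → (132.769,105.716) → (132.098,103.211) → (132.769,100.706) → (134.603,98.872) → (137.108,98.201) → (139.613,98.872) → (141.447,100.706) → (142.118,103.211) (closed)

[3] `<path>` cubic bezier, #ff8800→score S371 F2226: (188.761,90.440) → (190.536,80.611) → (173.030,74.557) → (143.675,71.558) → (109.902,70.890) → (79.143,71.833) → (58.828,73.664)

G21
G90
G00 X81.868 Y117.891
M3 S371
G1 X185.711 Y117.891 F2226
G1 X185.711 Y88.355
G1 X81.868 Y88.355
G1 X81.868 Y117.891
M5
G00 X142.118 Y103.211
M3 S222
G1 X141.447 Y105.716 F4362
G1 X139.613 Y107.550
G1 X137.108 Y108.221
G1 X134.603 Y107.550
G1 X132.769 Y105.716
G1 X132.098 Y103.211
G1 X132.769 Y100.706
G1 X134.603 Y98.872
G1 X137.108 Y98.201
G1 X139.613 Y98.872
G1 X141.447 Y100.706
G1 X142.118 Y103.211
M5
G00 X188.761 Y90.440
M3 S371
G1 X190.536 Y80.611 F2226
G1 X173.030 Y74.557
G1 X143.675 Y71.558
G1 X109.902 Y70.890
G1 X79.143 Y71.833
G1 X58.828 Y73.664
M5
G00 X0.000 Y0.000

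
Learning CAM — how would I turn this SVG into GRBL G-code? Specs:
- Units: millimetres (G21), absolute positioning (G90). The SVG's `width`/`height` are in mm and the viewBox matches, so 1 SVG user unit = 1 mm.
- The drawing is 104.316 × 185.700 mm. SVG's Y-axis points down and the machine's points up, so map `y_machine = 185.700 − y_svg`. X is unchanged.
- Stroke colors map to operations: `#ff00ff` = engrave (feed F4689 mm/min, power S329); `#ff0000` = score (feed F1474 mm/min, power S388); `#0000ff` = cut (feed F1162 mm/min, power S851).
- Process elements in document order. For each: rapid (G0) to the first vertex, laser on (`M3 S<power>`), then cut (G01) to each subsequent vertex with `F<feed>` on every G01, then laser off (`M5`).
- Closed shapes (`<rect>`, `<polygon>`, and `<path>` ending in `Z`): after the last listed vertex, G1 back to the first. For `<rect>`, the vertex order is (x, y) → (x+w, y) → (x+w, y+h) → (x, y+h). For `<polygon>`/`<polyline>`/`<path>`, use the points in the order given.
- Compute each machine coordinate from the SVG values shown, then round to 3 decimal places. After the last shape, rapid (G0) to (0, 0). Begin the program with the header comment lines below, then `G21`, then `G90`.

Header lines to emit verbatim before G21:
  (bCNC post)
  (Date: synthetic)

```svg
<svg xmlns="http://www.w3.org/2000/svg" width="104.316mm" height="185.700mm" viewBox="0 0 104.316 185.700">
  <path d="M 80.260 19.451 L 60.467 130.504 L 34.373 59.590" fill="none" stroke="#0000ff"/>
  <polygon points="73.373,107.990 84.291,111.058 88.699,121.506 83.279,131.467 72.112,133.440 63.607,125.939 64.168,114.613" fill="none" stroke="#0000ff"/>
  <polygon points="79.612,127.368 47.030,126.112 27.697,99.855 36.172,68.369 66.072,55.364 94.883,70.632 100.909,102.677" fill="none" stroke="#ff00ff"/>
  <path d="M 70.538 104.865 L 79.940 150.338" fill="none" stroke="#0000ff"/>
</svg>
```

1 u = 1 mm; y_m = 185.700 − y.

[1] `<path>` open polyline, #0000ff→cut S851 F1162: (80.260,166.249) → (60.467,55.196) → (34.373,126.110)

[2] `<polygon>` regular polygon, #0000ff→cut S851 F1162: (73.373,77.710) → (84.291,74.642) → (88.699,64.194) → (83.279,54.233) → (72.112,52.260) → (63.607,59.761) → (64.168,71.087) → (73.373,77.710) (closed)

[3] `<polygon>` regular polygon, #ff00ff→engrave S329 F4689: (79.612,58.332) → (47.030,59.588) → (27.697,85.845) → (36.172,117.331) → (66.072,130.336) → (94.883,115.068) → (100.909,83.023) → (79.612,58.332) (closed)

[4] `<path>` line segment, #0000ff→cut S851 F1162: (70.538,80.835) → (79.940,35.362)

(bCNC post)
(Date: synthetic)
G21
G90
G0 X80.260 Y166.249
M3 S851
G01 X60.467 Y55.196 F1162
G01 X34.373 Y126.110 F1162
M5
G0 X73.373 Y77.710
M3 S851
G01 X84.291 Y74.642 F1162
G01 X88.699 Y64.194 F1162
G01 X83.279 Y54.233 F1162
G01 X72.112 Y52.260 F1162
G01 X63.607 Y59.761 F1162
G01 X64.168 Y71.087 F1162
G01 X73.373 Y77.710 F1162
M5
G0 X79.612 Y58.332
M3 S329
G01 X47.030 Y59.588 F4689
G01 X27.697 Y85.845 F4689
G01 X36.172 Y117.331 F4689
G01 X66.072 Y130.336 F4689
G01 X94.883 Y115.068 F4689
G01 X100.909 Y83.023 F4689
G01 X79.612 Y58.332 F4689
M5
G0 X70.538 Y80.835
M3 S851
G01 X79.940 Y35.362 F1162
M5
G0 X0.000 Y0.000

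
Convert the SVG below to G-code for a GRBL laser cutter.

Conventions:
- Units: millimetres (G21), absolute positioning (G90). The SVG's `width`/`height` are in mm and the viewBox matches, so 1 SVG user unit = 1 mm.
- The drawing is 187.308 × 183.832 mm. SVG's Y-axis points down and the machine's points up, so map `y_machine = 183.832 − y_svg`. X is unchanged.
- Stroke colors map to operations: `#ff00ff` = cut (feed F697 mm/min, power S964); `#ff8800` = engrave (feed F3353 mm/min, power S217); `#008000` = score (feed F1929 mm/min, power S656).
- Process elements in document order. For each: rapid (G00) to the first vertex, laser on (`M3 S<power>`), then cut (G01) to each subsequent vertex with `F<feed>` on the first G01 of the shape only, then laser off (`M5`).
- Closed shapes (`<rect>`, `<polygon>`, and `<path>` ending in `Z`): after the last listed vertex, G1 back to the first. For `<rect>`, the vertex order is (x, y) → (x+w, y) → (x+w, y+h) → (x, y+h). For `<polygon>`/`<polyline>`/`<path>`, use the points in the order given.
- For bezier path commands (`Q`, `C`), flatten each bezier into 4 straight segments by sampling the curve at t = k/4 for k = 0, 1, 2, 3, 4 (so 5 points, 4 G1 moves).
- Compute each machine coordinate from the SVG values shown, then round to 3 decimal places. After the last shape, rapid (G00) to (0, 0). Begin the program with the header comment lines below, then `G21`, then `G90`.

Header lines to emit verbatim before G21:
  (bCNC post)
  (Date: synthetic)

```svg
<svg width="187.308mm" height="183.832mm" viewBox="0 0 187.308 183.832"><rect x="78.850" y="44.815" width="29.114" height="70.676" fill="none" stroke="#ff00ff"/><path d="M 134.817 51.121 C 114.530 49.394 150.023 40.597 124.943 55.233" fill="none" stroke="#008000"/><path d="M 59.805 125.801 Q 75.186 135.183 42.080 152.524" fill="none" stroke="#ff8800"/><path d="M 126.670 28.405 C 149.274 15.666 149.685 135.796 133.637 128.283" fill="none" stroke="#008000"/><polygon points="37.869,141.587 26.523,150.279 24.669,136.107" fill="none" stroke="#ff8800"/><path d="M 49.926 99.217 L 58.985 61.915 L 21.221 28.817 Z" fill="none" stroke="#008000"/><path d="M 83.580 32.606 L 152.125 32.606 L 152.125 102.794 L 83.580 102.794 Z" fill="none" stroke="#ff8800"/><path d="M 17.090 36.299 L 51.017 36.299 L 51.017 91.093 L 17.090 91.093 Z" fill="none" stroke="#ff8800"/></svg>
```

(bCNC post)
(Date: synthetic)
G21
G90
G00 X78.850 Y139.017
M3 S964
G01 X107.964 Y139.017 F697
G01 X107.964 Y68.341
G01 X78.850 Y68.341
G01 X78.850 Y139.017
M5
G00 X134.817 Y132.711
M3 S656
G01 X128.242 Y134.855 F1929
G01 X131.677 Y136.791
G01 X134.214 Y135.659
G01 X124.943 Y128.599
M5
G00 X59.805 Y58.031
M3 S217
G01 X64.465 Y52.843 F3353
G01 X63.064 Y46.659
G01 X55.603 Y39.481
G01 X42.080 Y31.308
M5
G00 X126.670 Y155.427
M3 S656
G01 X139.551 Y144.139 F1929
G01 X144.648 Y107.448
G01 X142.497 Y69.777
G01 X133.637 Y55.549
M5
G00 X37.869 Y42.245
M3 S217
G01 X26.523 Y33.553 F3353
G01 X24.669 Y47.725
G01 X37.869 Y42.245
M5
G00 X49.926 Y84.615
M3 S656
G01 X58.985 Y121.917 F1929
G01 X21.221 Y155.015
G01 X49.926 Y84.615
M5
G00 X83.580 Y151.226
M3 S217
G01 X152.125 Y151.226 F3353
G01 X152.125 Y81.038
G01 X83.580 Y81.038
G01 X83.580 Y151.226
M5
G00 X17.090 Y147.533
M3 S217
G01 X51.017 Y147.533 F3353
G01 X51.017 Y92.739
G01 X17.090 Y92.739
G01 X17.090 Y147.533
M5
G00 X0.000 Y0.000

viewBox `0 0 187.308 183.832` with mm width/height → 1 unit = 1 mm. Flip: y_m = 183.832 − y_svg.

**Shape 1** — `<rect>` rectangle, stroke `#ff00ff` → cut (S964, F697). Machine vertices: (78.850,139.017) → (107.964,139.017) → (107.964,68.341) → (78.850,68.341) → (78.850,139.017). Closed: final G1 returns to the first vertex.

**Shape 2** — `<path>` cubic bezier, stroke `#008000` → score (S656, F1929). Control points (SVG): P0=(134.817,51.121), P1=(114.530,49.394), P2=(150.023,40.597), P3=(124.943,55.233); sampled at t=k/4. Machine vertices: (134.817,132.711) → (128.242,134.855) → (131.677,136.791) → (134.214,135.659) → (124.943,128.599). Open path.

**Shape 3** — `<path>` quadratic bezier, stroke `#ff8800` → engrave (S217, F3353). Control points (SVG): P0=(59.805,125.801), P1=(75.186,135.183), P2=(42.080,152.524); sampled at t=k/4. Machine vertices: (59.805,58.031) → (64.465,52.843) → (63.064,46.659) → (55.603,39.481) → (42.080,31.308). Open path.

**Shape 4** — `<path>` cubic bezier, stroke `#008000` → score (S656, F1929). Control points (SVG): P0=(126.670,28.405), P1=(149.274,15.666), P2=(149.685,135.796), P3=(133.637,128.283); sampled at t=k/4. Machine vertices: (126.670,155.427) → (139.551,144.139) → (144.648,107.448) → (142.497,69.777) → (133.637,55.549). Open path.

**Shape 5** — `<polygon>` regular polygon, stroke `#ff8800` → engrave (S217, F3353). Machine vertices: (37.869,42.245) → (26.523,33.553) → (24.669,47.725) → (37.869,42.245). Closed: final G1 returns to the first vertex.

**Shape 6** — `<path>` closed polygon, stroke `#008000` → score (S656, F1929). Machine vertices: (49.926,84.615) → (58.985,121.917) → (21.221,155.015) → (49.926,84.615). Closed: final G1 returns to the first vertex.

**Shape 7** — `<path>` rectangle, stroke `#ff8800` → engrave (S217, F3353). Machine vertices: (83.580,151.226) → (152.125,151.226) → (152.125,81.038) → (83.580,81.038) → (83.580,151.226). Closed: final G1 returns to the first vertex.

**Shape 8** — `<path>` rectangle, stroke `#ff8800` → engrave (S217, F3353). Machine vertices: (17.090,147.533) → (51.017,147.533) → (51.017,92.739) → (17.090,92.739) → (17.090,147.533). Closed: final G1 returns to the first vertex.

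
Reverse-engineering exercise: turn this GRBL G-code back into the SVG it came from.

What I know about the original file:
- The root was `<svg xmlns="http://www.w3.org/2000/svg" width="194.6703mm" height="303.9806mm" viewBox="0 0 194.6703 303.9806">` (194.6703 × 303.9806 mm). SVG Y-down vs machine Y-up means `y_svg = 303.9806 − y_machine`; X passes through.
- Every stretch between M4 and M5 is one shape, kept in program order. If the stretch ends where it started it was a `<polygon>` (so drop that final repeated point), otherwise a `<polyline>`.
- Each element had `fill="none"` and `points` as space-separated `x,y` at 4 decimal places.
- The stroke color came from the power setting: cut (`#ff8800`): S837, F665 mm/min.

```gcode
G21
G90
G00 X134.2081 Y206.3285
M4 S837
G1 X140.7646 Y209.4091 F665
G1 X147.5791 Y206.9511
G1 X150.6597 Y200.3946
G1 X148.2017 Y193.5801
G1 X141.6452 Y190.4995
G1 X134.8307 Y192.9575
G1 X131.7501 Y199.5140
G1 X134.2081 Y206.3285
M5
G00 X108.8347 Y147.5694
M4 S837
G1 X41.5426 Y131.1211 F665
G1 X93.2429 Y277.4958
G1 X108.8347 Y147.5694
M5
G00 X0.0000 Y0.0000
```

Each laser-on run becomes one SVG element. Flip Y back into SVG space with y_svg = 303.9806 − y_machine. Every run uses S837, so all elements get stroke `#ff8800` (cut).

Run 1: The run returns to its start, so emit a `<polygon>` with points (Y-flipped): 134.2081,97.6521 140.7646,94.5715 147.5791,97.0295 150.6597,103.5860 148.2017,110.4005 141.6452,113.4811 134.8307,111.0231 131.7501,104.4666.

Run 2: The run returns to its start, so emit a `<polygon>` with points (Y-flipped): 108.8347,156.4112 41.5426,172.8595 93.2429,26.4848.

<svg xmlns="http://www.w3.org/2000/svg" width="194.6703mm" height="303.9806mm" viewBox="0 0 194.6703 303.9806">
  <polygon points="134.2081,97.6521 140.7646,94.5715 147.5791,97.0295 150.6597,103.5860 148.2017,110.4005 141.6452,113.4811 134.8307,111.0231 131.7501,104.4666" fill="none" stroke="#ff8800"/>
  <polygon points="108.8347,156.4112 41.5426,172.8595 93.2429,26.4848" fill="none" stroke="#ff8800"/>
</svg>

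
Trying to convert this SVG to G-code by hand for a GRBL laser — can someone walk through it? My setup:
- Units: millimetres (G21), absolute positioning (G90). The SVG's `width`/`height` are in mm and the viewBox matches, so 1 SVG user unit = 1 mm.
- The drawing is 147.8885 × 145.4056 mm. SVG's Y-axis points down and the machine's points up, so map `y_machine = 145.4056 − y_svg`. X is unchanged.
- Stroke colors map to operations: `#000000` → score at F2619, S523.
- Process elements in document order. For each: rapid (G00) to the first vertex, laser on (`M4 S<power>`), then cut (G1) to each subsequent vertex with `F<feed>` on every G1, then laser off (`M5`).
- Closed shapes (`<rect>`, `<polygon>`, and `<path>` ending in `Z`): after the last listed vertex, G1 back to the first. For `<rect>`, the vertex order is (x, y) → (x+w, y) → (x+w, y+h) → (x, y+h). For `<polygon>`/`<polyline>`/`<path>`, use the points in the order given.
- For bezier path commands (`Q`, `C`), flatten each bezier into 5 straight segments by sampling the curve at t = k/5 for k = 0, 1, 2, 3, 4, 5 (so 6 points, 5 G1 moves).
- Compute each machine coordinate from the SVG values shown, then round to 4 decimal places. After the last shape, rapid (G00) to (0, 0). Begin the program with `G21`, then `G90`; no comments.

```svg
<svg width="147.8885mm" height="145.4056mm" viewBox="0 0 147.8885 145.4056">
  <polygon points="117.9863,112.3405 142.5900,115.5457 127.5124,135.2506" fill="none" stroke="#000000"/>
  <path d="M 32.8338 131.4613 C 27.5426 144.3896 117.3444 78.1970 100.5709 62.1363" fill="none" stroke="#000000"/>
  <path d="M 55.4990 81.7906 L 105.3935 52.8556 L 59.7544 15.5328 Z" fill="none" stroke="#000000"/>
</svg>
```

G21
G90
G00 X117.9863 Y33.0651
M4 S523
G1 X142.5900 Y29.8599 F2619
G1 X127.5124 Y10.1550 F2619
G1 X117.9863 Y33.0651 F2619
M5
G00 X32.8338 Y13.9443
M4 S523
G1 X39.4569 Y14.6478 F2619
G1 X59.2222 Y28.1362 F2619
G1 X82.4497 Y48.2053 F2619
G1 X99.4593 Y68.6511 F2619
G1 X100.5709 Y83.2693 F2619
M5
G00 X55.4990 Y63.6150
M4 S523
G1 X105.3935 Y92.5500 F2619
G1 X59.7544 Y129.8728 F2619
G1 X55.4990 Y63.6150 F2619
M5
G00 X0.0000 Y0.0000

viewBox `0 0 147.8885 145.4056` with mm width/height → 1 unit = 1 mm. Flip: y_m = 145.4056 − y_svg.

**Shape 1** — `<polygon>` regular polygon, stroke `#000000` → score (S523, F2619). Machine vertices: (117.9863,33.0651) → (142.5900,29.8599) → (127.5124,10.1550) → (117.9863,33.0651). Closed: final G1 returns to the first vertex.

**Shape 2** — `<path>` cubic bezier, stroke `#000000` → score (S523, F2619). Control points (SVG): P0=(32.8338,131.4613), P1=(27.5426,144.3896), P2=(117.3444,78.1970), P3=(100.5709,62.1363); sampled at t=k/5. Machine vertices: (32.8338,13.9443) → (39.4569,14.6478) → (59.2222,28.1362) → (82.4497,48.2053) → (99.4593,68.6511) → (100.5709,83.2693). Open path.

**Shape 3** — `<path>` closed polygon, stroke `#000000` → score (S523, F2619). Machine vertices: (55.4990,63.6150) → (105.3935,92.5500) → (59.7544,129.8728) → (55.4990,63.6150). Closed: final G1 returns to the first vertex.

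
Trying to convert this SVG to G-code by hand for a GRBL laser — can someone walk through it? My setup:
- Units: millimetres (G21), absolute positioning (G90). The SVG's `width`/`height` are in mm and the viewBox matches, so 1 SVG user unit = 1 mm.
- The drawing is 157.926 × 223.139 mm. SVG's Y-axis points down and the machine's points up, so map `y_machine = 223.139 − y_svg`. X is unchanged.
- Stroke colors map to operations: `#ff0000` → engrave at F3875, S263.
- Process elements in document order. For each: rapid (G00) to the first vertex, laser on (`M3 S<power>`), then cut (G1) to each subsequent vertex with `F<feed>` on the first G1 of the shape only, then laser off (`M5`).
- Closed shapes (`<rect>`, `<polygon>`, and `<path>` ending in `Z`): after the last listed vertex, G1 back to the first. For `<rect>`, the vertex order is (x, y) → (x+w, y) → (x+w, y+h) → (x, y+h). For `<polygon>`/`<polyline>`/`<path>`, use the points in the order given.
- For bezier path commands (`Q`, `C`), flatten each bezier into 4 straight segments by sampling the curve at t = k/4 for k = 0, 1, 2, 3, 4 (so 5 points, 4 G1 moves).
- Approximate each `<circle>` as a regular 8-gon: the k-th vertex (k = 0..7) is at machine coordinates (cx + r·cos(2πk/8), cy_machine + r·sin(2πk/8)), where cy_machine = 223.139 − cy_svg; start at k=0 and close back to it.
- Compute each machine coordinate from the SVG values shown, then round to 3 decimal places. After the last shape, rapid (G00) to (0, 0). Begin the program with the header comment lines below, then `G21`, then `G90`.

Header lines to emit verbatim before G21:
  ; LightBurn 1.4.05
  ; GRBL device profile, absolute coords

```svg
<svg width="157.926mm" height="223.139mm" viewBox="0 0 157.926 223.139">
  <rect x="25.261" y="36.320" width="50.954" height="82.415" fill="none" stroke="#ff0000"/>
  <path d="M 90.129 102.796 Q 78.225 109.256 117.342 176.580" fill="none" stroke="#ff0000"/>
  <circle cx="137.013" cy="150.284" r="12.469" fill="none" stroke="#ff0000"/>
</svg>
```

Since the viewBox matches the mm dimensions, user units are millimetres directly. The only transform is the Y-flip y_m = 223.139 − y_svg.

Shape 1 is a rectangle drawn with `<rect>`. Its stroke #ff0000 means engrave at S263, F3875. After flipping Y the toolpath is (25.261,186.819) → (76.215,186.819) → (76.215,104.404) → (25.261,104.404) → (25.261,186.819), returning to the start.

Shape 2 is a quadratic bezier drawn with `<path>`. Its stroke #ff0000 means engrave at S263, F3875. After flipping Y the toolpath is (90.129,120.343) → (87.366,113.309) → (90.980,98.667) → (100.972,76.417) → (117.342,46.559).

Shape 3 is a circle drawn with `<circle>`. Its stroke #ff0000 means engrave at S263, F3875. After flipping Y the toolpath is (149.482,72.855) → (145.830,81.672) → (137.013,85.324) → (128.196,81.672) → (124.544,72.855) → (128.196,64.038) → (137.013,60.386) → (145.830,64.038) → (149.482,72.855), returning to the start.

; LightBurn 1.4.05
; GRBL device profile, absolute coords
G21
G90
G00 X25.261 Y186.819
M3 S263
G1 X76.215 Y186.819 F3875
G1 X76.215 Y104.404
G1 X25.261 Y104.404
G1 X25.261 Y186.819
M5
G00 X90.129 Y120.343
M3 S263
G1 X87.366 Y113.309 F3875
G1 X90.980 Y98.667
G1 X100.972 Y76.417
G1 X117.342 Y46.559
M5
G00 X149.482 Y72.855
M3 S263
G1 X145.830 Y81.672 F3875
G1 X137.013 Y85.324
G1 X128.196 Y81.672
G1 X124.544 Y72.855
G1 X128.196 Y64.038
G1 X137.013 Y60.386
G1 X145.830 Y64.038
G1 X149.482 Y72.855
M5
G00 X0.000 Y0.000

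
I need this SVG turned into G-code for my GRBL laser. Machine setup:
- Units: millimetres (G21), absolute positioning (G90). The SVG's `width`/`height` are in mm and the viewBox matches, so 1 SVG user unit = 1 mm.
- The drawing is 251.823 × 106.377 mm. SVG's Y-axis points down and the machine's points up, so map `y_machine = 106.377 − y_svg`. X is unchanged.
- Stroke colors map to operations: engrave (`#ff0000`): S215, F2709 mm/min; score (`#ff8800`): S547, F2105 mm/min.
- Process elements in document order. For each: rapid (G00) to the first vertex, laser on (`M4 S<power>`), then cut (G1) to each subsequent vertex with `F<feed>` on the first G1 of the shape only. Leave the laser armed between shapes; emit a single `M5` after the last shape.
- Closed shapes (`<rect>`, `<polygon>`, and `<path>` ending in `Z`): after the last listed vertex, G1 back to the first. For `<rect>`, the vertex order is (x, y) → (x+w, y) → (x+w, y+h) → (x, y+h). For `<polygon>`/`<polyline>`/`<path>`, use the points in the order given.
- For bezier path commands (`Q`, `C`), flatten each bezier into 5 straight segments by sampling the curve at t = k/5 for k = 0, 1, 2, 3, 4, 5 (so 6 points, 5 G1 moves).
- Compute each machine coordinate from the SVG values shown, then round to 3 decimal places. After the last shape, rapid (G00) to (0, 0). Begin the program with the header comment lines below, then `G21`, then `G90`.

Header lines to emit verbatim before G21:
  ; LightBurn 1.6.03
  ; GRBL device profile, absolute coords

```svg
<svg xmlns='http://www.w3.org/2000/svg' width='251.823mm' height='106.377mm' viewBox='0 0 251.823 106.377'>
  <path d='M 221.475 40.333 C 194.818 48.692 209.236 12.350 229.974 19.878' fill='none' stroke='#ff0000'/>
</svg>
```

; LightBurn 1.6.03
; GRBL device profile, absolute coords
G21
G90
G00 X221.475 Y66.044
M4 S215
G1 X210.132 Y65.684 F2709
G1 X206.978 Y71.801
G1 X210.346 Y80.144
G1 X218.568 Y86.460
G1 X229.974 Y86.499
M5
G00 X0.000 Y0.000

1 u = 1 mm; y_m = 106.377 − y.

[1] `<path>` cubic bezier, #ff0000→engrave S215 F2709: (221.475,66.044) → (210.132,65.684) → (206.978,71.801) → (210.346,80.144) → (218.568,86.460) → (229.974,86.499)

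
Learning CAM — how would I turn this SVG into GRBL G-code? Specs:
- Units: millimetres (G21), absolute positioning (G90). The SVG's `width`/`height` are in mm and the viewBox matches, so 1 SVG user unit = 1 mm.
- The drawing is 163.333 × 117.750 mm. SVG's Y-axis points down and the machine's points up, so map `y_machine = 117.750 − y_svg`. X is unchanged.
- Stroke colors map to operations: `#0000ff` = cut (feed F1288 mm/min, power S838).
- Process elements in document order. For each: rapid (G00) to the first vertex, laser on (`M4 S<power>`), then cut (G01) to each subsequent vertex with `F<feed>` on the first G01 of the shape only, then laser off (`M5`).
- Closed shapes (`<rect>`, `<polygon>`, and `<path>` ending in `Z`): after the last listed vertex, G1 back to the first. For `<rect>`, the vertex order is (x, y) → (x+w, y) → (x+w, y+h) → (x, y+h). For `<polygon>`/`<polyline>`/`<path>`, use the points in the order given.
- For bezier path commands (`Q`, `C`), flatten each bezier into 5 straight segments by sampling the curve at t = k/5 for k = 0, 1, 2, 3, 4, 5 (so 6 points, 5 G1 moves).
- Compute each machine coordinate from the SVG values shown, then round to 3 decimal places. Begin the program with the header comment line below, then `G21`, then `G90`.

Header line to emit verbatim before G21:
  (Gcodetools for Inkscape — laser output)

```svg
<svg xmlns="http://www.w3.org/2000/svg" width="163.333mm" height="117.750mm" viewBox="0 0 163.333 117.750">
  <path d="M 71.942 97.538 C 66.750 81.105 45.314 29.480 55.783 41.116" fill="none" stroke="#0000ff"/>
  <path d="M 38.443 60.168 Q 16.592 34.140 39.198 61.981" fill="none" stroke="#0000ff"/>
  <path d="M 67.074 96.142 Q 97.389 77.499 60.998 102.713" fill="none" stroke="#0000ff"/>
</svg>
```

Since the viewBox matches the mm dimensions, user units are millimetres directly. The only transform is the Y-flip y_m = 117.750 − y_svg.

Shape 1 is a cubic bezier drawn with `<path>`. Its stroke #0000ff means cut at S838, F1288. After flipping Y the toolpath is (71.942,20.212) → (67.263,33.507) → (60.996,50.523) → (55.453,66.533) → (52.945,76.812) → (55.783,76.634).

Shape 2 is a quadratic bezier drawn with `<path>`. Its stroke #0000ff means cut at S838, F1288. After flipping Y the toolpath is (38.443,57.582) → (31.481,65.838) → (28.075,69.785) → (28.226,69.423) → (31.934,64.751) → (39.198,55.769).

Shape 3 is a quadratic bezier drawn with `<path>`. Its stroke #0000ff means cut at S838, F1288. After flipping Y the toolpath is (67.074,21.608) → (76.532,27.311) → (80.653,29.505) → (79.438,28.191) → (72.886,23.368) → (60.998,15.037).

(Gcodetools for Inkscape — laser output)
G21
G90
G00 X71.942 Y20.212
M4 S838
G01 X67.263 Y33.507 F1288
G01 X60.996 Y50.523
G01 X55.453 Y66.533
G01 X52.945 Y76.812
G01 X55.783 Y76.634
M5
G00 X38.443 Y57.582
M4 S838
G01 X31.481 Y65.838 F1288
G01 X28.075 Y69.785
G01 X28.226 Y69.423
G01 X31.934 Y64.751
G01 X39.198 Y55.769
M5
G00 X67.074 Y21.608
M4 S838
G01 X76.532 Y27.311 F1288
G01 X80.653 Y29.505
G01 X79.438 Y28.191
G01 X72.886 Y23.368
G01 X60.998 Y15.037
M5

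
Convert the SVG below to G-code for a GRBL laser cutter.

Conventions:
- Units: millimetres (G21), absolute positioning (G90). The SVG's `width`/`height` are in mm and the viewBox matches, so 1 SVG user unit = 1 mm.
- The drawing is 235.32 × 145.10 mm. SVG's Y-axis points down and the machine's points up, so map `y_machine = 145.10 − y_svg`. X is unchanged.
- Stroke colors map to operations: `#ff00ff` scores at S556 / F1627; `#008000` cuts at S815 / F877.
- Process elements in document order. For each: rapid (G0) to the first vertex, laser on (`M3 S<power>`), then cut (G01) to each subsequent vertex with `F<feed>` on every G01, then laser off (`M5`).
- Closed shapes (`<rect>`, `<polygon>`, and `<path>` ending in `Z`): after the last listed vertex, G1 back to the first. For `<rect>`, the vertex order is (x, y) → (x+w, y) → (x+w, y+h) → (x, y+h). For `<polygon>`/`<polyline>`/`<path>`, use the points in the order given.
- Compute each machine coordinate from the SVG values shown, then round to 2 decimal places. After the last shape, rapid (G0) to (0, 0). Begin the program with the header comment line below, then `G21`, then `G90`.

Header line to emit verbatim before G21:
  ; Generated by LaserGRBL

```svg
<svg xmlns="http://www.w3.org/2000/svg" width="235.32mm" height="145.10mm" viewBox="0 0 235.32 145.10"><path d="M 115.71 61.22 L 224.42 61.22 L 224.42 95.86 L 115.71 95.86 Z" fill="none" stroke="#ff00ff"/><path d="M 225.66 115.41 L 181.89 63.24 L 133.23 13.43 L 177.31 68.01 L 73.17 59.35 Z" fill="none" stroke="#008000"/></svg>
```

1 u = 1 mm; y_m = 145.10 − y.

[1] `<path>` rectangle, #ff00ff→score S556 F1627: (115.71,83.88) → (224.42,83.88) → (224.42,49.24) → (115.71,49.24) → (115.71,83.88) (closed)

[2] `<path>` closed polygon, #008000→cut S815 F877: (225.66,29.69) → (181.89,81.86) → (133.23,131.67) → (177.31,77.09) → (73.17,85.75) → (225.66,29.69) (closed)

; Generated by LaserGRBL
G21
G90
G0 X115.71 Y83.88
M3 S556
G01 X224.42 Y83.88 F1627
G01 X224.42 Y49.24 F1627
G01 X115.71 Y49.24 F1627
G01 X115.71 Y83.88 F1627
M5
G0 X225.66 Y29.69
M3 S815
G01 X181.89 Y81.86 F877
G01 X133.23 Y131.67 F877
G01 X177.31 Y77.09 F877
G01 X73.17 Y85.75 F877
G01 X225.66 Y29.69 F877
M5
G0 X0.00 Y0.00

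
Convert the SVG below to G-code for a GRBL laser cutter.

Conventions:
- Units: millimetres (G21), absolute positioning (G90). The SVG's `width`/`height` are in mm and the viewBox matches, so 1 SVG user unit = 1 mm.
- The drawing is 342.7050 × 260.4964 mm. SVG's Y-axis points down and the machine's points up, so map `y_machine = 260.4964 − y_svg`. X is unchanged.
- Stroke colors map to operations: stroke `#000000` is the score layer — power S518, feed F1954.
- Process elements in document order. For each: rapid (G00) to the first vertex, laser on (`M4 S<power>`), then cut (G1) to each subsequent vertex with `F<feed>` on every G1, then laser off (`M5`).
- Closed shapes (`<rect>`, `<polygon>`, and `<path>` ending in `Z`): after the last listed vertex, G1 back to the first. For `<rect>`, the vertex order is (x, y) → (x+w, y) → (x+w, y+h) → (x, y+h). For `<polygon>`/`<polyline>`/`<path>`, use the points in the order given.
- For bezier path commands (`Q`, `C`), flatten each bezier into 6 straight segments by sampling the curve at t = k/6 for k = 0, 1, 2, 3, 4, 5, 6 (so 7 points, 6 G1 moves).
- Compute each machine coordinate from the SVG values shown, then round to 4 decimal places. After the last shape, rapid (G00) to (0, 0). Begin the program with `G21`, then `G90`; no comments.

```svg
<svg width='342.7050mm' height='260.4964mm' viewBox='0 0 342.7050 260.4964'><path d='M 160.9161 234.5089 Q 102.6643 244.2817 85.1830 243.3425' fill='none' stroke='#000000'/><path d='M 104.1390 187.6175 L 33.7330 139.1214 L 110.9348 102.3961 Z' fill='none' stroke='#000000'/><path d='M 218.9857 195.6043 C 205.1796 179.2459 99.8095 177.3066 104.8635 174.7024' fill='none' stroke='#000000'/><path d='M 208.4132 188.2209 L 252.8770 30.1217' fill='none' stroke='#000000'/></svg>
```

1 u = 1 mm; y_m = 260.4964 − y.

[1] `<path>` quadratic bezier, #000000→score S518 F1954: (160.9161,25.9875) → (142.6313,23.0275) → (126.6116,20.6625) → (112.8569,18.8927) → (101.3673,17.7180) → (92.1426,17.1384) → (85.1830,17.1539)

[2] `<path>` regular polygon, #000000→score S518 F1954: (104.1390,72.8789) → (33.7330,121.3750) → (110.9348,158.1003) → (104.1390,72.8789) (closed)

[3] `<path>` cubic bezier, #000000→score S518 F1954: (218.9857,64.8921) → (205.3874,71.9395) → (182.1393,77.0028) → (154.8521,80.5009) → (129.1365,82.8528) → (110.6034,84.4775) → (104.8635,85.7940)

[4] `<path>` line segment, #000000→score S518 F1954: (208.4132,72.2755) → (252.8770,230.3747)

G21
G90
G00 X160.9161 Y25.9875
M4 S518
G1 X142.6313 Y23.0275 F1954
G1 X126.6116 Y20.6625 F1954
G1 X112.8569 Y18.8927 F1954
G1 X101.3673 Y17.7180 F1954
G1 X92.1426 Y17.1384 F1954
G1 X85.1830 Y17.1539 F1954
M5
G00 X104.1390 Y72.8789
M4 S518
G1 X33.7330 Y121.3750 F1954
G1 X110.9348 Y158.1003 F1954
G1 X104.1390 Y72.8789 F1954
M5
G00 X218.9857 Y64.8921
M4 S518
G1 X205.3874 Y71.9395 F1954
G1 X182.1393 Y77.0028 F1954
G1 X154.8521 Y80.5009 F1954
G1 X129.1365 Y82.8528 F1954
G1 X110.6034 Y84.4775 F1954
G1 X104.8635 Y85.7940 F1954
M5
G00 X208.4132 Y72.2755
M4 S518
G1 X252.8770 Y230.3747 F1954
M5
G00 X0.0000 Y0.0000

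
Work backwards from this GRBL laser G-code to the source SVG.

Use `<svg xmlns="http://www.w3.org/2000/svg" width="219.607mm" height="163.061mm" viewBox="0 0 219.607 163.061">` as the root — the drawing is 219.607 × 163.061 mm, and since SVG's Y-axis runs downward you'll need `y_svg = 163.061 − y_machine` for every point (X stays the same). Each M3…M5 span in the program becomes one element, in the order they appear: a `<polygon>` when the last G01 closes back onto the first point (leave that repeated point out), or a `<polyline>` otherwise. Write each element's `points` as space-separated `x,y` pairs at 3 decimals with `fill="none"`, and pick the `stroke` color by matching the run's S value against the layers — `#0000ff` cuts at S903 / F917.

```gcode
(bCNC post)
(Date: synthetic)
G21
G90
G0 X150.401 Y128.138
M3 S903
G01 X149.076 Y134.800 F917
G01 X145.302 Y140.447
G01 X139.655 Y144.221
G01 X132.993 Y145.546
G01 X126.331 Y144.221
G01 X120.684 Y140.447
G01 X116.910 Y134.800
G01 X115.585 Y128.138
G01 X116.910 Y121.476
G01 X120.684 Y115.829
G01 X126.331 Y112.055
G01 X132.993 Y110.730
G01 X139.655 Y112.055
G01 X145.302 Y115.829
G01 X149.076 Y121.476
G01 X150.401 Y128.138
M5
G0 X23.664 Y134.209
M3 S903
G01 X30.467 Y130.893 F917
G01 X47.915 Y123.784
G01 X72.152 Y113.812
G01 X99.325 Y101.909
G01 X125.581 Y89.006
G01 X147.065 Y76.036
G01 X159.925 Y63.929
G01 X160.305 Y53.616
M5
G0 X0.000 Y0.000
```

Machine Y-up, SVG Y-down with viewBox height 163.061, so y_svg = 163.061 − y_machine; X carries over. Every run uses S903, so all elements get stroke `#0000ff` (cut).

Run 1: The run returns to its start, so emit a `<polygon>` with points (Y-flipped): 150.401,34.923 149.076,28.261 145.302,22.614 139.655,18.840 132.993,17.515 126.331,18.840 120.684,22.614 116.910,28.261 115.585,34.923 116.910,41.585 120.684,47.232 126.331,51.006 132.993,52.331 139.655,51.006 145.302,47.232 149.076,41.585.

Run 2: The run is open, so emit a `<polyline>` with points (Y-flipped): 23.664,28.852 30.467,32.168 47.915,39.277 72.152,49.249 99.325,61.152 125.581,74.055 147.065,87.025 159.925,99.132 160.305,109.445.

<svg xmlns="http://www.w3.org/2000/svg" width="219.607mm" height="163.061mm" viewBox="0 0 219.607 163.061">
  <polygon points="150.401,34.923 149.076,28.261 145.302,22.614 139.655,18.840 132.993,17.515 126.331,18.840 120.684,22.614 116.910,28.261 115.585,34.923 116.910,41.585 120.684,47.232 126.331,51.006 132.993,52.331 139.655,51.006 145.302,47.232 149.076,41.585" fill="none" stroke="#0000ff"/>
  <polyline points="23.664,28.852 30.467,32.168 47.915,39.277 72.152,49.249 99.325,61.152 125.581,74.055 147.065,87.025 159.925,99.132 160.305,109.445" fill="none" stroke="#0000ff"/>
</svg>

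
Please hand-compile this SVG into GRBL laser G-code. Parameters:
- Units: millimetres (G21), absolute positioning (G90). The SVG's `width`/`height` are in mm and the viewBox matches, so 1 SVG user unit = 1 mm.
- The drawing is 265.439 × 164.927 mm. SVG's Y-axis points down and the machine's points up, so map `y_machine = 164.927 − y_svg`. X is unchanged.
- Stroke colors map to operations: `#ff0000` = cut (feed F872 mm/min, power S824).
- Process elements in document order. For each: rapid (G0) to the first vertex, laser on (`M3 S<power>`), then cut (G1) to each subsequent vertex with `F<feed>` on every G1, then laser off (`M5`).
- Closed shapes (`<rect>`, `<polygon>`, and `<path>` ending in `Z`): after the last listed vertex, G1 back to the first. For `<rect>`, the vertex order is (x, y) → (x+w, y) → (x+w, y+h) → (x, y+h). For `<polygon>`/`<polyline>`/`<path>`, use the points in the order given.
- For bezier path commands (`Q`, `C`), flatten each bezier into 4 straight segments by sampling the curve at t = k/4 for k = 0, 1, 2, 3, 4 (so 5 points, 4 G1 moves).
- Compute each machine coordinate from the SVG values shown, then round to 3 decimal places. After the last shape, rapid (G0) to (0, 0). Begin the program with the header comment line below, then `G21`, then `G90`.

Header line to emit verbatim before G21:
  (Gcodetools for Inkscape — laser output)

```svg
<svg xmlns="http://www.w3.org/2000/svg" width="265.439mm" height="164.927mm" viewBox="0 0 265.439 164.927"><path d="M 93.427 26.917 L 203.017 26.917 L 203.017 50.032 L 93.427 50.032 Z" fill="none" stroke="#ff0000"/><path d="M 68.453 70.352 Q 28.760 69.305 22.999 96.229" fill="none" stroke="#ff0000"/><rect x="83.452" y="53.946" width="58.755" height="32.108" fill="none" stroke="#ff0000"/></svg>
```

(Gcodetools for Inkscape — laser output)
G21
G90
G0 X93.427 Y138.010
M3 S824
G1 X203.017 Y138.010 F872
G1 X203.017 Y114.895 F872
G1 X93.427 Y114.895 F872
G1 X93.427 Y138.010 F872
M5
G0 X68.453 Y94.575
M3 S824
G1 X50.727 Y93.350 F872
G1 X37.243 Y88.629 F872
G1 X28.000 Y80.412 F872
G1 X22.999 Y68.698 F872
M5
G0 X83.452 Y110.981
M3 S824
G1 X142.207 Y110.981 F872
G1 X142.207 Y78.873 F872
G1 X83.452 Y78.873 F872
G1 X83.452 Y110.981 F872
M5
G0 X0.000 Y0.000

viewBox `0 0 265.439 164.927` with mm width/height → 1 unit = 1 mm. Flip: y_m = 164.927 − y_svg.

**Shape 1** — `<path>` rectangle, stroke `#ff0000` → cut (S824, F872). Machine vertices: (93.427,138.010) → (203.017,138.010) → (203.017,114.895) → (93.427,114.895) → (93.427,138.010). Closed: final G1 returns to the first vertex.

**Shape 2** — `<path>` quadratic bezier, stroke `#ff0000` → cut (S824, F872). Control points (SVG): P0=(68.453,70.352), P1=(28.760,69.305), P2=(22.999,96.229); sampled at t=k/4. Machine vertices: (68.453,94.575) → (50.727,93.350) → (37.243,88.629) → (28.000,80.412) → (22.999,68.698). Open path.

**Shape 3** — `<rect>` rectangle, stroke `#ff0000` → cut (S824, F872). Machine vertices: (83.452,110.981) → (142.207,110.981) → (142.207,78.873) → (83.452,78.873) → (83.452,110.981). Closed: final G1 returns to the first vertex.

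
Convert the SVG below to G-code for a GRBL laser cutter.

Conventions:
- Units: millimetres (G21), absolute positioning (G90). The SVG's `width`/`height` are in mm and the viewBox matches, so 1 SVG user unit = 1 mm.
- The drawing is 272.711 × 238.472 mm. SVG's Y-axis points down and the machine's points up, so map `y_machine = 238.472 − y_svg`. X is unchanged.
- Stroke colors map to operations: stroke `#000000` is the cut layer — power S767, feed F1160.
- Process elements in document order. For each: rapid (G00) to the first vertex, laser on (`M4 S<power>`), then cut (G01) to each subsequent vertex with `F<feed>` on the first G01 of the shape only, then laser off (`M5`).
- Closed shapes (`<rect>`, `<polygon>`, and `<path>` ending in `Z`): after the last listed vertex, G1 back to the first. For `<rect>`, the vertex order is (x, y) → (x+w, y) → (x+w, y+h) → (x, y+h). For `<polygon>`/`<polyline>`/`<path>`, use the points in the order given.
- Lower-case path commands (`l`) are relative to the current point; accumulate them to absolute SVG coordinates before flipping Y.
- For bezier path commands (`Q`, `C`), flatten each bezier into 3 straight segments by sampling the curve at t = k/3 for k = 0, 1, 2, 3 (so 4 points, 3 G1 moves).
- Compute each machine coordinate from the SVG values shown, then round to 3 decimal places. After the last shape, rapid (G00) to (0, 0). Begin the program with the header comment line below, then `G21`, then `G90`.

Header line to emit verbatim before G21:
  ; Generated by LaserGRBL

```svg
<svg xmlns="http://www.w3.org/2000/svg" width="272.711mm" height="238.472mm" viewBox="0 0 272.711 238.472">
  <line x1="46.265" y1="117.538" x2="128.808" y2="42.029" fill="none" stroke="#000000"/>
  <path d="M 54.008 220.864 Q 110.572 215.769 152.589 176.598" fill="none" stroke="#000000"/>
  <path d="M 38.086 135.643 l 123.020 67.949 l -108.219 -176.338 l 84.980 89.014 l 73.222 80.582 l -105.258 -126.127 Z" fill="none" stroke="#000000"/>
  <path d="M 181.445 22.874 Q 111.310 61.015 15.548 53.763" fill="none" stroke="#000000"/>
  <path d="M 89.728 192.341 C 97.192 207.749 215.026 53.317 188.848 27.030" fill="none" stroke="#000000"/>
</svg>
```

; Generated by LaserGRBL
G21
G90
G00 X46.265 Y120.934
M4 S767
G01 X128.808 Y196.443 F1160
M5
G00 X54.008 Y17.608
M4 S767
G01 X90.101 Y24.791 F1160
G01 X122.961 Y39.546
G01 X152.589 Y61.874
M5
G00 X38.086 Y102.829
M4 S767
G01 X161.106 Y34.880 F1160
G01 X52.887 Y211.218
G01 X137.867 Y122.204
G01 X211.089 Y41.622
G01 X105.831 Y167.749
G01 X38.086 Y102.829
M5
G00 X181.445 Y215.598
M4 S767
G01 X131.841 Y195.214 F1160
G01 X76.542 Y184.918
G01 X15.548 Y184.709
M5
G00 X89.728 Y46.131
M4 S767
G01 X124.560 Y76.300 F1160
G01 X176.444 Y153.476
G01 X188.848 Y211.442
M5
G00 X0.000 Y0.000

1 u = 1 mm; y_m = 238.472 − y.

[1] `<line>` line segment, #000000→cut S767 F1160: (46.265,120.934) → (128.808,196.443)

[2] `<path>` quadratic bezier, #000000→cut S767 F1160: (54.008,17.608) → (90.101,24.791) → (122.961,39.546) → (152.589,61.874)

[3] `<path>` closed polygon, #000000→cut S767 F1160: (38.086,102.829) → (161.106,34.880) → (52.887,211.218) → (137.867,122.204) → (211.089,41.622) → (105.831,167.749) → (38.086,102.829) (closed)

[4] `<path>` quadratic bezier, #000000→cut S767 F1160: (181.445,215.598) → (131.841,195.214) → (76.542,184.918) → (15.548,184.709)

[5] `<path>` cubic bezier, #000000→cut S767 F1160: (89.728,46.131) → (124.560,76.300) → (176.444,153.476) → (188.848,211.442)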